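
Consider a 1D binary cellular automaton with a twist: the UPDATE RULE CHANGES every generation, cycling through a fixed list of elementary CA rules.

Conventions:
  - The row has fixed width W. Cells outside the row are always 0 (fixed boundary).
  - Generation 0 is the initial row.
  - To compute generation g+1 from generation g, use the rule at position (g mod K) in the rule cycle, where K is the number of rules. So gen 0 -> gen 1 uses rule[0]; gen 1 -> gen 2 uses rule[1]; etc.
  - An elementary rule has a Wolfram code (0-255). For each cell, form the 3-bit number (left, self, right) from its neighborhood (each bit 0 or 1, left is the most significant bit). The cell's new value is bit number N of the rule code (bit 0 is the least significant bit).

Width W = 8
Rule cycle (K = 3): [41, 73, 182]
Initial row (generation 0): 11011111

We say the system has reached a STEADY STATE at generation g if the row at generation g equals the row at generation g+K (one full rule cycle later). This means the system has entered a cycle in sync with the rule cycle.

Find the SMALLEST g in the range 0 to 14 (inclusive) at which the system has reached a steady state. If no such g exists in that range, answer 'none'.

Answer: none

Derivation:
Gen 0: 11011111
Gen 1 (rule 41): 10110000
Gen 2 (rule 73): 00110111
Gen 3 (rule 182): 01001010
Gen 4 (rule 41): 00000100
Gen 5 (rule 73): 11110001
Gen 6 (rule 182): 01101011
Gen 7 (rule 41): 01010110
Gen 8 (rule 73): 00000110
Gen 9 (rule 182): 00001001
Gen 10 (rule 41): 11100000
Gen 11 (rule 73): 10101111
Gen 12 (rule 182): 11110110
Gen 13 (rule 41): 10001100
Gen 14 (rule 73): 00101101
Gen 15 (rule 182): 01110011
Gen 16 (rule 41): 01000010
Gen 17 (rule 73): 00011000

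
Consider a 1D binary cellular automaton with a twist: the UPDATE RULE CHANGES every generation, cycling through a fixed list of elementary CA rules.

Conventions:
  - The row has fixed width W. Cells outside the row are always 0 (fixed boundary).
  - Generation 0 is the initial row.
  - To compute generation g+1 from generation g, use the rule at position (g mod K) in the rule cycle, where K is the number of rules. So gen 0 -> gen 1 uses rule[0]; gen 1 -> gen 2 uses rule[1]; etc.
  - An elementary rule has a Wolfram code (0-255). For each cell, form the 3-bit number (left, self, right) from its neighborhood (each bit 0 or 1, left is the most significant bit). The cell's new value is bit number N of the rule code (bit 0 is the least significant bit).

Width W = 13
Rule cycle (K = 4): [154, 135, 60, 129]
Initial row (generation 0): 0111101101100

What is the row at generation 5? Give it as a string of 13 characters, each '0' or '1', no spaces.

Answer: 0000000000101

Derivation:
Gen 0: 0111101101100
Gen 1 (rule 154): 1111001001010
Gen 2 (rule 135): 0110011011010
Gen 3 (rule 60): 0101010110111
Gen 4 (rule 129): 0000000000010
Gen 5 (rule 154): 0000000000101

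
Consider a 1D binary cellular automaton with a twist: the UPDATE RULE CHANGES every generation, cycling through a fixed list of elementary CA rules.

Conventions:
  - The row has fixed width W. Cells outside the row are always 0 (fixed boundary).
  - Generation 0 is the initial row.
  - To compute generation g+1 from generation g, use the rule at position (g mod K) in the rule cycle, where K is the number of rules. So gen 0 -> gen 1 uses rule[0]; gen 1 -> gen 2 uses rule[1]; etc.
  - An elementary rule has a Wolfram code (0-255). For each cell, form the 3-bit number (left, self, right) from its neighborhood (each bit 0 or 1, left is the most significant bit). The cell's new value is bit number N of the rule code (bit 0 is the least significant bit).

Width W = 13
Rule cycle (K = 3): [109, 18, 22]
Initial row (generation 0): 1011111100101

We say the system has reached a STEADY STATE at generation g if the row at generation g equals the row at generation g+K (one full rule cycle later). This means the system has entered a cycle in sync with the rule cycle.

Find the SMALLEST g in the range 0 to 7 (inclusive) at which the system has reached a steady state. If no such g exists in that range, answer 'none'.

Gen 0: 1011111100101
Gen 1 (rule 109): 1110000100111
Gen 2 (rule 18): 0001001011000
Gen 3 (rule 22): 0011111000100
Gen 4 (rule 109): 1010001010101
Gen 5 (rule 18): 0001010000000
Gen 6 (rule 22): 0011011000000
Gen 7 (rule 109): 1011111011111
Gen 8 (rule 18): 0000000000000
Gen 9 (rule 22): 0000000000000
Gen 10 (rule 109): 1111111111111

Answer: none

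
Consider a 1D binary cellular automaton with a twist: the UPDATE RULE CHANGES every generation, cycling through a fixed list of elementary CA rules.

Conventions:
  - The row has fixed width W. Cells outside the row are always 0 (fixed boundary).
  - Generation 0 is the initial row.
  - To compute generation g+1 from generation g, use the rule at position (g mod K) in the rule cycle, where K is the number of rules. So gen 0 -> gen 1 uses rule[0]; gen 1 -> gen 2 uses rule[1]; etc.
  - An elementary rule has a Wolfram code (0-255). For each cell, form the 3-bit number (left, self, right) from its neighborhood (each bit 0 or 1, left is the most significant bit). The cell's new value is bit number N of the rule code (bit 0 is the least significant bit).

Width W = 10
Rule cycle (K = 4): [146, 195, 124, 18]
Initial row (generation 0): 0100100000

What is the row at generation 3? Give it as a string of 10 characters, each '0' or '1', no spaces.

Gen 0: 0100100000
Gen 1 (rule 146): 1011010000
Gen 2 (rule 195): 0001000111
Gen 3 (rule 124): 0001100101

Answer: 0001100101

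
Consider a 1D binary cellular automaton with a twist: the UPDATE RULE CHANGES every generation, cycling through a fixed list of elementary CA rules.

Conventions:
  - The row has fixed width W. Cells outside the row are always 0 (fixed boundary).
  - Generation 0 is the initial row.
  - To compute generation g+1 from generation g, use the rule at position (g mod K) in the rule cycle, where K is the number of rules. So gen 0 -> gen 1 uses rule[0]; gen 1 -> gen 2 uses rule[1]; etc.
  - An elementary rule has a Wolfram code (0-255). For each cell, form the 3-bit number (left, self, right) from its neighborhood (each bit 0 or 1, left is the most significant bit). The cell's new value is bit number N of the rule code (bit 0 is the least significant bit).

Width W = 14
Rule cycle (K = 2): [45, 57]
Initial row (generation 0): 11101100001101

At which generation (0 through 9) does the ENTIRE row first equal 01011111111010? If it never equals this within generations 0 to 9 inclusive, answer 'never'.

Answer: 5

Derivation:
Gen 0: 11101100001101
Gen 1 (rule 45): 10011001101011
Gen 2 (rule 57): 01010101010110
Gen 3 (rule 45): 01111111111100
Gen 4 (rule 57): 01000000000011
Gen 5 (rule 45): 01011111111010
Gen 6 (rule 57): 00110000000101
Gen 7 (rule 45): 10100111110111
Gen 8 (rule 57): 01010100001100
Gen 9 (rule 45): 01111101101001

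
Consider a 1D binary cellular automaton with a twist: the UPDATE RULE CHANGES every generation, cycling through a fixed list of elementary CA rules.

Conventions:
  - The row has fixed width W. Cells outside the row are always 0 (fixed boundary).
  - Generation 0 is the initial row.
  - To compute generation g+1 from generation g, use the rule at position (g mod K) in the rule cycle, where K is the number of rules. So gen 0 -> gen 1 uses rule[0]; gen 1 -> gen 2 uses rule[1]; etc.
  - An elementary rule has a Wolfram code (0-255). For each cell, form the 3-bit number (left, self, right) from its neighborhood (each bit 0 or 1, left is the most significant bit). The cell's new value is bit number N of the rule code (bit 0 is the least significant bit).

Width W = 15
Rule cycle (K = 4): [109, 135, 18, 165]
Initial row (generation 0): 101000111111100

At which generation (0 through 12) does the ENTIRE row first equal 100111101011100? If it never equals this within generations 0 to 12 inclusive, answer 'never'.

Gen 0: 101000111111100
Gen 1 (rule 109): 111010100000101
Gen 2 (rule 135): 010010101111101
Gen 3 (rule 18): 101100000000000
Gen 4 (rule 165): 110001111111111
Gen 5 (rule 109): 110101000000001
Gen 6 (rule 135): 000101011111111
Gen 7 (rule 18): 001000000000000
Gen 8 (rule 165): 101011111111111
Gen 9 (rule 109): 111110000000001
Gen 10 (rule 135): 011100111111111
Gen 11 (rule 18): 100011000000000
Gen 12 (rule 165): 101000011111111

Answer: never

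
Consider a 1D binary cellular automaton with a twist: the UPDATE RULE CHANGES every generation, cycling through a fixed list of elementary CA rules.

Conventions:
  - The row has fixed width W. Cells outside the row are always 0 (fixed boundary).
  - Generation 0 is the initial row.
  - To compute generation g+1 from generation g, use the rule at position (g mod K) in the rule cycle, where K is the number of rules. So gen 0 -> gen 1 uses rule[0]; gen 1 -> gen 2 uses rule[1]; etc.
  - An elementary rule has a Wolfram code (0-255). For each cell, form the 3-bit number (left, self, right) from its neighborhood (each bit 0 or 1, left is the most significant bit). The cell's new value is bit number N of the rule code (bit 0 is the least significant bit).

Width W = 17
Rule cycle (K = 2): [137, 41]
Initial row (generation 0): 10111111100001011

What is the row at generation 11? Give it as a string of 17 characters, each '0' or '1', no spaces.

Gen 0: 10111111100001011
Gen 1 (rule 137): 00111111001100010
Gen 2 (rule 41): 10100000001001000
Gen 3 (rule 137): 00001111100000011
Gen 4 (rule 41): 11101000001111010
Gen 5 (rule 137): 11000011101110000
Gen 6 (rule 41): 10011010011000111
Gen 7 (rule 137): 00010000010010110
Gen 8 (rule 41): 11000111000001100
Gen 9 (rule 137): 10010110011101001
Gen 10 (rule 41): 00001100010010000
Gen 11 (rule 137): 11101001000000111

Answer: 11101001000000111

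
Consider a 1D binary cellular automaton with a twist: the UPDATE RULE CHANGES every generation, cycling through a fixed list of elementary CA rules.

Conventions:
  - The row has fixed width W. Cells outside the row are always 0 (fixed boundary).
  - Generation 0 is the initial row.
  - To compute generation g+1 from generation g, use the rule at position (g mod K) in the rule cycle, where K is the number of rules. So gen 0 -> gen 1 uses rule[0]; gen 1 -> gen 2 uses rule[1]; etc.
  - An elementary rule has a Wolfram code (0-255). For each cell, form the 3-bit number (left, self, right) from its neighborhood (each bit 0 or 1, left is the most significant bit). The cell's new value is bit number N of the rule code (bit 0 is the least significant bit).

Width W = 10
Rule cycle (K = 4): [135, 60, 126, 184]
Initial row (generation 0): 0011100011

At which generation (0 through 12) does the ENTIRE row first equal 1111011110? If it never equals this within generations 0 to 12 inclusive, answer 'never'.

Answer: 12

Derivation:
Gen 0: 0011100011
Gen 1 (rule 135): 1101001100
Gen 2 (rule 60): 1011101010
Gen 3 (rule 126): 1110111111
Gen 4 (rule 184): 1101111110
Gen 5 (rule 135): 0000111100
Gen 6 (rule 60): 0000100010
Gen 7 (rule 126): 0001110111
Gen 8 (rule 184): 0001101110
Gen 9 (rule 135): 1110000100
Gen 10 (rule 60): 1001000110
Gen 11 (rule 126): 1111101111
Gen 12 (rule 184): 1111011110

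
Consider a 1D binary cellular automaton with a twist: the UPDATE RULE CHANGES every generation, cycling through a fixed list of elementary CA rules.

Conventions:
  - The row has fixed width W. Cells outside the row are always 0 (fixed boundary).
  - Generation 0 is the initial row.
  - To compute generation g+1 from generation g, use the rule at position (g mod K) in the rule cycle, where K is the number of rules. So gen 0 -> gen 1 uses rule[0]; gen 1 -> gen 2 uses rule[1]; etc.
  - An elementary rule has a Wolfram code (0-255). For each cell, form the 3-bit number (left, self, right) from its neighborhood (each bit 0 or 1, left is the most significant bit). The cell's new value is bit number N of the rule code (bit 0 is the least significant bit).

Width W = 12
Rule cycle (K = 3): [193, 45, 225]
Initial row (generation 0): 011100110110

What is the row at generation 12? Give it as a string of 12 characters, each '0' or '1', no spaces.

Gen 0: 011100110110
Gen 1 (rule 193): 001100010010
Gen 2 (rule 45): 101001010010
Gen 3 (rule 225): 010000100000
Gen 4 (rule 193): 000110001111
Gen 5 (rule 45): 110100101000
Gen 6 (rule 225): 011000010011
Gen 7 (rule 193): 001011000001
Gen 8 (rule 45): 101110011101
Gen 9 (rule 225): 010110001110
Gen 10 (rule 193): 000010100110
Gen 11 (rule 45): 111011100100
Gen 12 (rule 225): 011101100001

Answer: 011101100001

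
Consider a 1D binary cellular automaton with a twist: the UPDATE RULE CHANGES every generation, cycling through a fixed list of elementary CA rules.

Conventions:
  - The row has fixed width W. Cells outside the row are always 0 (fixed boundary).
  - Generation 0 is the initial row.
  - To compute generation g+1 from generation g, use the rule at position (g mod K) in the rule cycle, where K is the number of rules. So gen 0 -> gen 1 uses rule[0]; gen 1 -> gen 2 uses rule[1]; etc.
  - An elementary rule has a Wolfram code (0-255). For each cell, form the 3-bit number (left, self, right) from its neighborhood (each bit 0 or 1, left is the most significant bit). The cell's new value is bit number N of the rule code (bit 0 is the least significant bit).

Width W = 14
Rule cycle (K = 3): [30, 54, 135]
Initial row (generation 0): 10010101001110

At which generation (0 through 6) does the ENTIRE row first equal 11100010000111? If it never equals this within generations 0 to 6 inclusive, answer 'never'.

Answer: never

Derivation:
Gen 0: 10010101001110
Gen 1 (rule 30): 11110101111001
Gen 2 (rule 54): 00001110000111
Gen 3 (rule 135): 11110100111010
Gen 4 (rule 30): 10000111100011
Gen 5 (rule 54): 11001000010100
Gen 6 (rule 135): 00011011110101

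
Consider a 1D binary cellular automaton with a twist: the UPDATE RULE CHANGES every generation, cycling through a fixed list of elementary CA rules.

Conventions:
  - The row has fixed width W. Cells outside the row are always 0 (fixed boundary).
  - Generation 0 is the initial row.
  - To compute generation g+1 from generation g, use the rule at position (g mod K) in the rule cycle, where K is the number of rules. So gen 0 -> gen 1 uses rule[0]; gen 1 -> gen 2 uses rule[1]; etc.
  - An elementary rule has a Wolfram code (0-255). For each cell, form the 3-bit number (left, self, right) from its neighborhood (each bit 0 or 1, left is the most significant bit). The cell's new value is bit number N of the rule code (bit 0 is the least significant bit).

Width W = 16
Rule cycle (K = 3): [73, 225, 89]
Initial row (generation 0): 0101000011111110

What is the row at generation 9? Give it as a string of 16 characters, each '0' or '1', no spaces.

Gen 0: 0101000011111110
Gen 1 (rule 73): 0000011010000010
Gen 2 (rule 225): 1111001100111000
Gen 3 (rule 89): 1001101110101111
Gen 4 (rule 73): 0001101010001001
Gen 5 (rule 225): 1100110100100000
Gen 6 (rule 89): 1110110010011111
Gen 7 (rule 73): 1010110000010001
Gen 8 (rule 225): 0101010111000100
Gen 9 (rule 89): 0000000101110011

Answer: 0000000101110011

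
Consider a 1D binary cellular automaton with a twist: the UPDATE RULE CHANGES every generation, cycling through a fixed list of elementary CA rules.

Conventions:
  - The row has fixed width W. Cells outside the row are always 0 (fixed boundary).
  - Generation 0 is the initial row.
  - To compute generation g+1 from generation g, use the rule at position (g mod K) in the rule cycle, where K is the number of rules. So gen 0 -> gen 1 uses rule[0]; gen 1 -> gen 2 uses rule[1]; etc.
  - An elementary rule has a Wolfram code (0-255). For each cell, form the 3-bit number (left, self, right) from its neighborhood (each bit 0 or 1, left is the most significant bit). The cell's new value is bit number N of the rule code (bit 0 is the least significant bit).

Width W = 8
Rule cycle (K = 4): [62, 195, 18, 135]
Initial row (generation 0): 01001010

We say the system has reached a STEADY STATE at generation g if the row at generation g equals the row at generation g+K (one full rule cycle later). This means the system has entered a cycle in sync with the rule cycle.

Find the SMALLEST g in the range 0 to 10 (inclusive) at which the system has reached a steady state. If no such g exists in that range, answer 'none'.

Answer: 3

Derivation:
Gen 0: 01001010
Gen 1 (rule 62): 11111111
Gen 2 (rule 195): 01111111
Gen 3 (rule 18): 10000000
Gen 4 (rule 135): 10111111
Gen 5 (rule 62): 11100000
Gen 6 (rule 195): 01101111
Gen 7 (rule 18): 10000000
Gen 8 (rule 135): 10111111
Gen 9 (rule 62): 11100000
Gen 10 (rule 195): 01101111
Gen 11 (rule 18): 10000000
Gen 12 (rule 135): 10111111
Gen 13 (rule 62): 11100000
Gen 14 (rule 195): 01101111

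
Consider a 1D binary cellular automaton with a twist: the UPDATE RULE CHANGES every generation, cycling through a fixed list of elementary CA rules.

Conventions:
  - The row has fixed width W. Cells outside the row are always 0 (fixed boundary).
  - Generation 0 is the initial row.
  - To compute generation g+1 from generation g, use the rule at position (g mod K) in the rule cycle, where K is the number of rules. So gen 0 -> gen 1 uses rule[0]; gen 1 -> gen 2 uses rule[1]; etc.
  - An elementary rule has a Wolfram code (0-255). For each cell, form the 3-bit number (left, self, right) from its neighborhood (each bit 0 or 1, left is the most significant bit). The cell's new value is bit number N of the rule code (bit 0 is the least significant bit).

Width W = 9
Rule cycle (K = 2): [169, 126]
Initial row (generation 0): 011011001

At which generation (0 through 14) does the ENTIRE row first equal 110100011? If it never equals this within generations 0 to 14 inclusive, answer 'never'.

Answer: never

Derivation:
Gen 0: 011011001
Gen 1 (rule 169): 010110000
Gen 2 (rule 126): 111111000
Gen 3 (rule 169): 111110011
Gen 4 (rule 126): 100011111
Gen 5 (rule 169): 001011110
Gen 6 (rule 126): 011110011
Gen 7 (rule 169): 011100010
Gen 8 (rule 126): 110110111
Gen 9 (rule 169): 101101110
Gen 10 (rule 126): 111111011
Gen 11 (rule 169): 111110110
Gen 12 (rule 126): 100011111
Gen 13 (rule 169): 001011110
Gen 14 (rule 126): 011110011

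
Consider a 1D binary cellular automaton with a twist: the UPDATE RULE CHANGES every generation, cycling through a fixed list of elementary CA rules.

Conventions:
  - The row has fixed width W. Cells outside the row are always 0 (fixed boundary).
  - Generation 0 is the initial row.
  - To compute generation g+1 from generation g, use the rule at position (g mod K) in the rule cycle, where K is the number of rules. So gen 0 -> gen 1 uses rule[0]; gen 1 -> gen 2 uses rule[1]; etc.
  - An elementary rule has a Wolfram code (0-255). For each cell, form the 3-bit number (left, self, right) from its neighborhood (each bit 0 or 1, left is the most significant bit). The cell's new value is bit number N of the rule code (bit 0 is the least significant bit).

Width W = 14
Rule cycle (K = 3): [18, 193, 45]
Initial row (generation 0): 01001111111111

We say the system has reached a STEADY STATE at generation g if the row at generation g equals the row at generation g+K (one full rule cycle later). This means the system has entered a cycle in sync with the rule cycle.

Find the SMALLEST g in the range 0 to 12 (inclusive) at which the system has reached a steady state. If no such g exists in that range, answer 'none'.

Gen 0: 01001111111111
Gen 1 (rule 18): 10110000000000
Gen 2 (rule 193): 00010111111111
Gen 3 (rule 45): 11011100000000
Gen 4 (rule 18): 00000010000000
Gen 5 (rule 193): 11111000111111
Gen 6 (rule 45): 10000010100000
Gen 7 (rule 18): 01000100010000
Gen 8 (rule 193): 00010001000111
Gen 9 (rule 45): 11010101010100
Gen 10 (rule 18): 00000000000010
Gen 11 (rule 193): 11111111111000
Gen 12 (rule 45): 10000000000011
Gen 13 (rule 18): 01000000000100
Gen 14 (rule 193): 00011111110001
Gen 15 (rule 45): 11010000000101

Answer: none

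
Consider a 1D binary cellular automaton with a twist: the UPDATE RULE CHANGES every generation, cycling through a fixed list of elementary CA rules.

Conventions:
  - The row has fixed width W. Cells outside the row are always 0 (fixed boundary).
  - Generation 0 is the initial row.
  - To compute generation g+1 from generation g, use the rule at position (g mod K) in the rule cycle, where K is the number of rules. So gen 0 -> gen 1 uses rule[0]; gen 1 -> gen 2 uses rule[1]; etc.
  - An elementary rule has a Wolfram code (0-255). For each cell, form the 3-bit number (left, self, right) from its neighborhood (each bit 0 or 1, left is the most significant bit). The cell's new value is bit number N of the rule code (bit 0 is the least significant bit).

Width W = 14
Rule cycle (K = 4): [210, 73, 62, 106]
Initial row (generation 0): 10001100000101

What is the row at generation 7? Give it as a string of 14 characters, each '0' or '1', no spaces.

Gen 0: 10001100000101
Gen 1 (rule 210): 01010110001000
Gen 2 (rule 73): 00000110100011
Gen 3 (rule 62): 00001101110110
Gen 4 (rule 106): 00011111011110
Gen 5 (rule 210): 00101111001111
Gen 6 (rule 73): 10001001001001
Gen 7 (rule 62): 11011111111111

Answer: 11011111111111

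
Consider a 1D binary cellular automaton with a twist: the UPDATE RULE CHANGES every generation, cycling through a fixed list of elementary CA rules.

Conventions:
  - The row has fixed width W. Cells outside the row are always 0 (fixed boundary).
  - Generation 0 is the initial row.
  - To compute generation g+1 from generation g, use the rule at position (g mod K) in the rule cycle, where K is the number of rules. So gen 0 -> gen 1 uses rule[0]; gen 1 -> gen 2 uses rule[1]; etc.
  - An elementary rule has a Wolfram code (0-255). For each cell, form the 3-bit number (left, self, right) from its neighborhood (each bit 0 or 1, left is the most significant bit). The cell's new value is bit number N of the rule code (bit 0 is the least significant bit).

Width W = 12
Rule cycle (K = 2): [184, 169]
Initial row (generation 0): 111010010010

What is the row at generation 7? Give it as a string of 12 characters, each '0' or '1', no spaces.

Gen 0: 111010010010
Gen 1 (rule 184): 110101001001
Gen 2 (rule 169): 101010000000
Gen 3 (rule 184): 010101000000
Gen 4 (rule 169): 001010011111
Gen 5 (rule 184): 000101011110
Gen 6 (rule 169): 110010111100
Gen 7 (rule 184): 101001111010

Answer: 101001111010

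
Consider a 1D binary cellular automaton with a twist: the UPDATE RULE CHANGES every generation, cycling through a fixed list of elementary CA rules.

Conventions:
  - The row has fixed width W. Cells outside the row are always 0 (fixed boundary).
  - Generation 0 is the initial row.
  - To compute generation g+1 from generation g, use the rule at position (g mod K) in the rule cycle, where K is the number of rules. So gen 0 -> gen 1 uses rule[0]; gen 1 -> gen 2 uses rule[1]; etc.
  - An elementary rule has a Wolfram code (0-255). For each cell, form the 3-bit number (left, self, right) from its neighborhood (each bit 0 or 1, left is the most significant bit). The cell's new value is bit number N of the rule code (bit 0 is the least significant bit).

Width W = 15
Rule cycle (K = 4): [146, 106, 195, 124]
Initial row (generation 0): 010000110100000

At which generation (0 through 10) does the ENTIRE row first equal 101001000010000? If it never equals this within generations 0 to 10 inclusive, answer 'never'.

Answer: 1

Derivation:
Gen 0: 010000110100000
Gen 1 (rule 146): 101001000010000
Gen 2 (rule 106): 010010000100000
Gen 3 (rule 195): 100100111001111
Gen 4 (rule 124): 110110101101001
Gen 5 (rule 146): 000000000000110
Gen 6 (rule 106): 000000000001110
Gen 7 (rule 195): 111111111110110
Gen 8 (rule 124): 100000000011111
Gen 9 (rule 146): 010000000101110
Gen 10 (rule 106): 100000001011010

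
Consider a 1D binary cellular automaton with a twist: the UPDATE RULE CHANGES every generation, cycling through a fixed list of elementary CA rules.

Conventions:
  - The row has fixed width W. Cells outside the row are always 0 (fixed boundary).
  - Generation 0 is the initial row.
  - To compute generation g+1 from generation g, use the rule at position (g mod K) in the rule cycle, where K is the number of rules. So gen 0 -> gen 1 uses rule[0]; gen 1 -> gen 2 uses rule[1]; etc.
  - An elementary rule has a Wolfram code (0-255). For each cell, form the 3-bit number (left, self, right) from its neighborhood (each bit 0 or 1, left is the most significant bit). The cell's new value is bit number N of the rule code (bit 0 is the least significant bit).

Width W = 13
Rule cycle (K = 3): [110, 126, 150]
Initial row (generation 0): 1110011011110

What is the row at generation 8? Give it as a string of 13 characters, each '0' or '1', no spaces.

Gen 0: 1110011011110
Gen 1 (rule 110): 1010111110010
Gen 2 (rule 126): 1111100011111
Gen 3 (rule 150): 0111010101110
Gen 4 (rule 110): 1101111111010
Gen 5 (rule 126): 1111000001111
Gen 6 (rule 150): 0110100010110
Gen 7 (rule 110): 1111100111110
Gen 8 (rule 126): 1000111100011

Answer: 1000111100011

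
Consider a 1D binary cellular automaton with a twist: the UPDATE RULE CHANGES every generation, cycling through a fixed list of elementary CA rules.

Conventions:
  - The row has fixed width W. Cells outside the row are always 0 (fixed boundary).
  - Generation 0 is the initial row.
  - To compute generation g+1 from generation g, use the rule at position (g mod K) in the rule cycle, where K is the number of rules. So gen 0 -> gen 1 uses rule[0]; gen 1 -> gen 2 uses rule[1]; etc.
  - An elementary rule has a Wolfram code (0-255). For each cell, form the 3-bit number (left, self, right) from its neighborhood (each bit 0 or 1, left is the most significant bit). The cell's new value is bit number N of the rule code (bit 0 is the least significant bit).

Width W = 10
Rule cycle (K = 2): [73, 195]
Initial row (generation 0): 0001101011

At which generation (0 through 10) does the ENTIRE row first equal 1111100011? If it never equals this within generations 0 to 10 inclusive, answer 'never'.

Answer: 9

Derivation:
Gen 0: 0001101011
Gen 1 (rule 73): 1101100011
Gen 2 (rule 195): 0100101101
Gen 3 (rule 73): 0000001100
Gen 4 (rule 195): 1111110101
Gen 5 (rule 73): 1000010000
Gen 6 (rule 195): 0011100111
Gen 7 (rule 73): 1010100101
Gen 8 (rule 195): 0000001000
Gen 9 (rule 73): 1111100011
Gen 10 (rule 195): 0111101101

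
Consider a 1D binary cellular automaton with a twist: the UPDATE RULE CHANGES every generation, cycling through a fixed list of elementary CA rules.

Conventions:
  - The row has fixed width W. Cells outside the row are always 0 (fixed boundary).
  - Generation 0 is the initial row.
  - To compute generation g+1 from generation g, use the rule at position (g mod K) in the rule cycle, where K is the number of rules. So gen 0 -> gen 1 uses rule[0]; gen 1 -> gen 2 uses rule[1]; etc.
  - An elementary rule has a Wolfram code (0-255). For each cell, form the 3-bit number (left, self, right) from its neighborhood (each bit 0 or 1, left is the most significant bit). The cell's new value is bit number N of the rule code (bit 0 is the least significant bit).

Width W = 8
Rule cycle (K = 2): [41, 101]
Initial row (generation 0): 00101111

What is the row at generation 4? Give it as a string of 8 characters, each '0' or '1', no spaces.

Gen 0: 00101111
Gen 1 (rule 41): 10011000
Gen 2 (rule 101): 10001011
Gen 3 (rule 41): 00100110
Gen 4 (rule 101): 10100010

Answer: 10100010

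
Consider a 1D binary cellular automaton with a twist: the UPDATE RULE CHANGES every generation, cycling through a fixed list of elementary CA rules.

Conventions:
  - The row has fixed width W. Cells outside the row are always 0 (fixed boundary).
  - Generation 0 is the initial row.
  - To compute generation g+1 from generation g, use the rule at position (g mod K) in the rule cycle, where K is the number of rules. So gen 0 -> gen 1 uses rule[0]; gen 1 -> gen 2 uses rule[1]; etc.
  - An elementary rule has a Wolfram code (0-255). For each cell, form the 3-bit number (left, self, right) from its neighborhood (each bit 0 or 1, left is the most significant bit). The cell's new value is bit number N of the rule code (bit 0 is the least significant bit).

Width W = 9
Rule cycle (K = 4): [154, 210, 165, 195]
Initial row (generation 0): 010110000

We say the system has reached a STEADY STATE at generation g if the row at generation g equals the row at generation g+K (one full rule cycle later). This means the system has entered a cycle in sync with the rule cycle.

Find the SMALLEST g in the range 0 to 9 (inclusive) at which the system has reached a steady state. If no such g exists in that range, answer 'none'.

Gen 0: 010110000
Gen 1 (rule 154): 100101000
Gen 2 (rule 210): 011000100
Gen 3 (rule 165): 000010101
Gen 4 (rule 195): 111100000
Gen 5 (rule 154): 111010000
Gen 6 (rule 210): 011001000
Gen 7 (rule 165): 000001011
Gen 8 (rule 195): 111110001
Gen 9 (rule 154): 111101010
Gen 10 (rule 210): 011100001
Gen 11 (rule 165): 001001101
Gen 12 (rule 195): 110010100
Gen 13 (rule 154): 101100010

Answer: none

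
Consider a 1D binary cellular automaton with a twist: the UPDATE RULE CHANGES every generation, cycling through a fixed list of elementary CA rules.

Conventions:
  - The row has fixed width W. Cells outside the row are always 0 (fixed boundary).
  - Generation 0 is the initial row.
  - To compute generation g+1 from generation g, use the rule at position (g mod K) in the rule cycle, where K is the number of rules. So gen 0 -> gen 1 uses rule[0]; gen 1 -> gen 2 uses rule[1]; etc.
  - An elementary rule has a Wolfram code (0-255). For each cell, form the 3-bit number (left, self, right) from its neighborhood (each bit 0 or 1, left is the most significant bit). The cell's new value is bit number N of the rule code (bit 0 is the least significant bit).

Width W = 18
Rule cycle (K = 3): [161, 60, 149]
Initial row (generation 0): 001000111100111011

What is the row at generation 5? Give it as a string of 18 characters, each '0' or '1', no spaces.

Gen 0: 001000111100111011
Gen 1 (rule 161): 100010011000010100
Gen 2 (rule 60): 110011010100011110
Gen 3 (rule 149): 001000010111001101
Gen 4 (rule 161): 100011001010000010
Gen 5 (rule 60): 110010101111000011

Answer: 110010101111000011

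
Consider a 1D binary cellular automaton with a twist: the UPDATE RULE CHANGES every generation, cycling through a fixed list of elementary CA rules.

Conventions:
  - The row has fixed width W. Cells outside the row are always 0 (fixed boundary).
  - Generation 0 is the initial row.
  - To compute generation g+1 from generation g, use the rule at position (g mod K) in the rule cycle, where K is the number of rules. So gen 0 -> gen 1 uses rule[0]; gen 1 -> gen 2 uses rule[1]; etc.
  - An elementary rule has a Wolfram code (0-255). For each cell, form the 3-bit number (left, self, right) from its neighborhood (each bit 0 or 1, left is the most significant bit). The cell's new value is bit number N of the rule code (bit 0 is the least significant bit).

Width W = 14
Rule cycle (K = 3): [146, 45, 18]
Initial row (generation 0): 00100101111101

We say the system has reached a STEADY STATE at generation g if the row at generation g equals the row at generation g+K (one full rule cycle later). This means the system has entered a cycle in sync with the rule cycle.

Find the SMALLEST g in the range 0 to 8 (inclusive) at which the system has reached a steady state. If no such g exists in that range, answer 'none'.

Gen 0: 00100101111101
Gen 1 (rule 146): 01011000111000
Gen 2 (rule 45): 01110010100011
Gen 3 (rule 18): 10001100010100
Gen 4 (rule 146): 01010010100010
Gen 5 (rule 45): 01110011101010
Gen 6 (rule 18): 10001100000001
Gen 7 (rule 146): 01010010000010
Gen 8 (rule 45): 01110010111010
Gen 9 (rule 18): 10001100000001
Gen 10 (rule 146): 01010010000010
Gen 11 (rule 45): 01110010111010

Answer: 6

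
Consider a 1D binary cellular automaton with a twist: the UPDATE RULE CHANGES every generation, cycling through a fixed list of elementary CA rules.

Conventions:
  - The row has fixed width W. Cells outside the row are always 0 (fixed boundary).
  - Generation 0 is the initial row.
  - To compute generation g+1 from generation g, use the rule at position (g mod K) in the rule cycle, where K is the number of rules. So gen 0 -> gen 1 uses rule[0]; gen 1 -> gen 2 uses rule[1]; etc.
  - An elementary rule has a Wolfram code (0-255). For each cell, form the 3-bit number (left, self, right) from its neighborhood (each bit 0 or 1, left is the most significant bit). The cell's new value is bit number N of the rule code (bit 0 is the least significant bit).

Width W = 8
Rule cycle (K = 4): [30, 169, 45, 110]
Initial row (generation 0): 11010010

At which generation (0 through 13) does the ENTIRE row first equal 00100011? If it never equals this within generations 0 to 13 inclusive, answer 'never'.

Gen 0: 11010010
Gen 1 (rule 30): 10011111
Gen 2 (rule 169): 00011110
Gen 3 (rule 45): 11010000
Gen 4 (rule 110): 11110000
Gen 5 (rule 30): 10001000
Gen 6 (rule 169): 00100011
Gen 7 (rule 45): 10101010
Gen 8 (rule 110): 11111110
Gen 9 (rule 30): 10000001
Gen 10 (rule 169): 00111100
Gen 11 (rule 45): 10100001
Gen 12 (rule 110): 11100011
Gen 13 (rule 30): 10010110

Answer: 6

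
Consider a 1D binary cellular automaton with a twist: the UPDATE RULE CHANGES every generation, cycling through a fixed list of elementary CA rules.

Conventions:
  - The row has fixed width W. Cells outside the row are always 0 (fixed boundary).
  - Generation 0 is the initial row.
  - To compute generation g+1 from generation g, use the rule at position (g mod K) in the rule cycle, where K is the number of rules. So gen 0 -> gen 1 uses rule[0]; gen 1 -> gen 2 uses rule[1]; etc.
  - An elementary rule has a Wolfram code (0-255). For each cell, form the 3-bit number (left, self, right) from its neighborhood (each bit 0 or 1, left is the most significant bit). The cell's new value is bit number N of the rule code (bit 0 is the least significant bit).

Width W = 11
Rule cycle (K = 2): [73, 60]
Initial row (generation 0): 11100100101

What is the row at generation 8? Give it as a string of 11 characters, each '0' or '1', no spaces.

Answer: 00110001110

Derivation:
Gen 0: 11100100101
Gen 1 (rule 73): 10100000000
Gen 2 (rule 60): 11110000000
Gen 3 (rule 73): 10010111111
Gen 4 (rule 60): 11011100000
Gen 5 (rule 73): 11010101111
Gen 6 (rule 60): 10111111000
Gen 7 (rule 73): 00100001011
Gen 8 (rule 60): 00110001110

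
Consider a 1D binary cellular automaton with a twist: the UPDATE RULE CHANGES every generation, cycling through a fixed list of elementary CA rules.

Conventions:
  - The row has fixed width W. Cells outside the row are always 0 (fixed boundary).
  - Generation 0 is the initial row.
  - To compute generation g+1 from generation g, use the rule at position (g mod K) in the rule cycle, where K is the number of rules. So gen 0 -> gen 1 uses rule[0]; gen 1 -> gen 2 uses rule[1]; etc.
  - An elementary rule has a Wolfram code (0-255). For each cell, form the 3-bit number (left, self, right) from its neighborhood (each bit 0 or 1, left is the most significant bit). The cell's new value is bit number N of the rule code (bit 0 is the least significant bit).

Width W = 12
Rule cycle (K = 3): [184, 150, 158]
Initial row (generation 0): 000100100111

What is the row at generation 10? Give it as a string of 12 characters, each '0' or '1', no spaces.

Answer: 011110101010

Derivation:
Gen 0: 000100100111
Gen 1 (rule 184): 000010010110
Gen 2 (rule 150): 000111110001
Gen 3 (rule 158): 001111101011
Gen 4 (rule 184): 001111010110
Gen 5 (rule 150): 010110010001
Gen 6 (rule 158): 110101111011
Gen 7 (rule 184): 101011110110
Gen 8 (rule 150): 101001100001
Gen 9 (rule 158): 101111010011
Gen 10 (rule 184): 011110101010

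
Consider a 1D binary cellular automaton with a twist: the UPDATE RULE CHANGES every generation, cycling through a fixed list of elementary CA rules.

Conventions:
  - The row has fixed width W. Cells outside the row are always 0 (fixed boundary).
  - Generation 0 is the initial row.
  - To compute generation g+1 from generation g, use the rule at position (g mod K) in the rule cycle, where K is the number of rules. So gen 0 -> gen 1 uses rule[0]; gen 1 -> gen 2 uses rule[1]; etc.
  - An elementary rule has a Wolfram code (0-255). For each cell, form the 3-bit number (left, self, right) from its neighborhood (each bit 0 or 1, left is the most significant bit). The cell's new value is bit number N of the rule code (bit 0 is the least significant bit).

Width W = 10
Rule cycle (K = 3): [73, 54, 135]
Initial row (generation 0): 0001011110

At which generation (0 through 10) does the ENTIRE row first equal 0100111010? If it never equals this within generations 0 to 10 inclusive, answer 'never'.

Answer: 9

Derivation:
Gen 0: 0001011110
Gen 1 (rule 73): 1100010010
Gen 2 (rule 54): 0010111111
Gen 3 (rule 135): 1110011110
Gen 4 (rule 73): 1010010010
Gen 5 (rule 54): 1111111111
Gen 6 (rule 135): 0111111110
Gen 7 (rule 73): 0100000010
Gen 8 (rule 54): 1110000111
Gen 9 (rule 135): 0100111010
Gen 10 (rule 73): 0000101000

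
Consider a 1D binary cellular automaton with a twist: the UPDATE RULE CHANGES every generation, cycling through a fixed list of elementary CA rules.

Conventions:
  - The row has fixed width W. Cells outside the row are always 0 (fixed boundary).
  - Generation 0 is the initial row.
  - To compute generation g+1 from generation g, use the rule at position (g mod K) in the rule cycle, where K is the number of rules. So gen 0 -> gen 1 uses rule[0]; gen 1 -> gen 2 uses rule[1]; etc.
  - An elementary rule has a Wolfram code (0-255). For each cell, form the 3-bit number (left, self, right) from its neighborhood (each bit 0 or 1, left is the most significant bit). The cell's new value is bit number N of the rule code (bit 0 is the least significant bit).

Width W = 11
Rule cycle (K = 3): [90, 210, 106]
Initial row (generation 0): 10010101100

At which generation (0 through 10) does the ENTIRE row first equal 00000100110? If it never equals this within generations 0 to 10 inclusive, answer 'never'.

Gen 0: 10010101100
Gen 1 (rule 90): 01100001110
Gen 2 (rule 210): 10110010111
Gen 3 (rule 106): 01110101101
Gen 4 (rule 90): 11010001100
Gen 5 (rule 210): 01001010110
Gen 6 (rule 106): 10010101110
Gen 7 (rule 90): 01100001011
Gen 8 (rule 210): 10110010001
Gen 9 (rule 106): 01110100010
Gen 10 (rule 90): 11010010101

Answer: never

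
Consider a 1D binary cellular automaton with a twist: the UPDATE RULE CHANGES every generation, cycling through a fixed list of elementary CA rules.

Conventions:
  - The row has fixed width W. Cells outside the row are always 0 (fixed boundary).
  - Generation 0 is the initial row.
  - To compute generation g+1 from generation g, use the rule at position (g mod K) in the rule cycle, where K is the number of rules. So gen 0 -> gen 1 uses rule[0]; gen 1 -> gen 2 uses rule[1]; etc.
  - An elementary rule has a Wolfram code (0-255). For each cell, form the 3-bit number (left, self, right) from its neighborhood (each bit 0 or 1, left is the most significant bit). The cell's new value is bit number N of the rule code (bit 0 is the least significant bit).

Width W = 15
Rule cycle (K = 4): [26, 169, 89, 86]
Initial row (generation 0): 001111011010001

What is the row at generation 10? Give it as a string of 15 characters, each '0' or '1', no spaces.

Gen 0: 001111011010001
Gen 1 (rule 26): 011000010001010
Gen 2 (rule 169): 010011000100100
Gen 3 (rule 89): 001011110010011
Gen 4 (rule 86): 011000011111101
Gen 5 (rule 26): 110100110000000
Gen 6 (rule 169): 101000100111111
Gen 7 (rule 89): 000110010100001
Gen 8 (rule 86): 001011110110011
Gen 9 (rule 26): 010010000101110
Gen 10 (rule 169): 000000110011100

Answer: 000000110011100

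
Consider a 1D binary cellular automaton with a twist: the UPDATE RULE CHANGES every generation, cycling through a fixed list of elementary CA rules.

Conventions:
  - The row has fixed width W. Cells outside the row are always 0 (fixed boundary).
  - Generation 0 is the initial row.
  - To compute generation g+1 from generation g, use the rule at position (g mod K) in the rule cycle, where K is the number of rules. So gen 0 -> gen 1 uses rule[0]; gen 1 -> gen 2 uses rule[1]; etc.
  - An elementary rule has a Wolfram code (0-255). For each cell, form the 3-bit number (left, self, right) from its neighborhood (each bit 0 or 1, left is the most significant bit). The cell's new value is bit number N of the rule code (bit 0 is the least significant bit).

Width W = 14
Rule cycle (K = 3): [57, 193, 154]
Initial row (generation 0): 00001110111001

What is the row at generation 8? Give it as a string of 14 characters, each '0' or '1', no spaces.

Answer: 01100000111111

Derivation:
Gen 0: 00001110111001
Gen 1 (rule 57): 11101001100100
Gen 2 (rule 193): 01100000100001
Gen 3 (rule 154): 11010001010010
Gen 4 (rule 57): 10101100101001
Gen 5 (rule 193): 00000100000000
Gen 6 (rule 154): 00001010000000
Gen 7 (rule 57): 11100101111111
Gen 8 (rule 193): 01100000111111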